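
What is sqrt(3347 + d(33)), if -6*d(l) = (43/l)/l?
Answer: sqrt(131215530)/198 ≈ 57.853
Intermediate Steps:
d(l) = -43/(6*l**2) (d(l) = -43/l/(6*l) = -43/(6*l**2))
sqrt(3347 + d(33)) = sqrt(3347 - 43/6/33**2) = sqrt(3347 - 43/6*1/1089) = sqrt(3347 - 43/6534) = sqrt(21869255/6534) = sqrt(131215530)/198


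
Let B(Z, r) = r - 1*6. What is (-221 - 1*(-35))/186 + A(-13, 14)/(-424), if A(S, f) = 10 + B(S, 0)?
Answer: -107/106 ≈ -1.0094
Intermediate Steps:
B(Z, r) = -6 + r (B(Z, r) = r - 6 = -6 + r)
A(S, f) = 4 (A(S, f) = 10 + (-6 + 0) = 10 - 6 = 4)
(-221 - 1*(-35))/186 + A(-13, 14)/(-424) = (-221 - 1*(-35))/186 + 4/(-424) = (-221 + 35)*(1/186) + 4*(-1/424) = -186*1/186 - 1/106 = -1 - 1/106 = -107/106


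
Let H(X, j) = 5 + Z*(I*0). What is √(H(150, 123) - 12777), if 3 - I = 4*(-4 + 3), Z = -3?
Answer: 2*I*√3193 ≈ 113.01*I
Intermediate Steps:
I = 7 (I = 3 - 4*(-4 + 3) = 3 - 4*(-1) = 3 - 1*(-4) = 3 + 4 = 7)
H(X, j) = 5 (H(X, j) = 5 - 21*0 = 5 - 3*0 = 5 + 0 = 5)
√(H(150, 123) - 12777) = √(5 - 12777) = √(-12772) = 2*I*√3193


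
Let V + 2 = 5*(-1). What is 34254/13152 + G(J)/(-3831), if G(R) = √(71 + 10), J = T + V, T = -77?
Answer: 7283817/2799184 ≈ 2.6021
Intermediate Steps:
V = -7 (V = -2 + 5*(-1) = -2 - 5 = -7)
J = -84 (J = -77 - 7 = -84)
G(R) = 9 (G(R) = √81 = 9)
34254/13152 + G(J)/(-3831) = 34254/13152 + 9/(-3831) = 34254*(1/13152) + 9*(-1/3831) = 5709/2192 - 3/1277 = 7283817/2799184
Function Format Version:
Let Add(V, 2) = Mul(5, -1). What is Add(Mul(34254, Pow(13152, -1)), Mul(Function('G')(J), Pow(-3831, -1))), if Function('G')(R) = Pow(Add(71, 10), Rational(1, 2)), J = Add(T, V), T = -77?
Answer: Rational(7283817, 2799184) ≈ 2.6021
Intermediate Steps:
V = -7 (V = Add(-2, Mul(5, -1)) = Add(-2, -5) = -7)
J = -84 (J = Add(-77, -7) = -84)
Function('G')(R) = 9 (Function('G')(R) = Pow(81, Rational(1, 2)) = 9)
Add(Mul(34254, Pow(13152, -1)), Mul(Function('G')(J), Pow(-3831, -1))) = Add(Mul(34254, Pow(13152, -1)), Mul(9, Pow(-3831, -1))) = Add(Mul(34254, Rational(1, 13152)), Mul(9, Rational(-1, 3831))) = Add(Rational(5709, 2192), Rational(-3, 1277)) = Rational(7283817, 2799184)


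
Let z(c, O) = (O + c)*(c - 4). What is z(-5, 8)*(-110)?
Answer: 2970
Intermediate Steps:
z(c, O) = (-4 + c)*(O + c) (z(c, O) = (O + c)*(-4 + c) = (-4 + c)*(O + c))
z(-5, 8)*(-110) = ((-5)**2 - 4*8 - 4*(-5) + 8*(-5))*(-110) = (25 - 32 + 20 - 40)*(-110) = -27*(-110) = 2970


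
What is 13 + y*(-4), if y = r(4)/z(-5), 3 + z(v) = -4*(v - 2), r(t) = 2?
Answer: 317/25 ≈ 12.680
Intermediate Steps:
z(v) = 5 - 4*v (z(v) = -3 - 4*(v - 2) = -3 - 4*(-2 + v) = -3 + (8 - 4*v) = 5 - 4*v)
y = 2/25 (y = 2/(5 - 4*(-5)) = 2/(5 + 20) = 2/25 ≈ 0.080000)
13 + y*(-4) = 13 + (2/25)*(-4) = 13 - 8/25 = 317/25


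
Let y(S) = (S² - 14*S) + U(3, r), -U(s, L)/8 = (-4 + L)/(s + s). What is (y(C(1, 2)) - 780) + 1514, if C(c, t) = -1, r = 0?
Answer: 2263/3 ≈ 754.33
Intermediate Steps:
U(s, L) = -4*(-4 + L)/s (U(s, L) = -8*(-4 + L)/(s + s) = -8*(-4 + L)/(2*s) = -8*(-4 + L)*1/(2*s) = -4*(-4 + L)/s)
y(S) = 16/3 + S² - 14*S (y(S) = (S² - 14*S) + 4*(4 - 1*0)/3 = (S² - 14*S) + 4*(⅓)*(4 + 0) = (S² - 14*S) + 4*(⅓)*4 = (S² - 14*S) + 16/3 = 16/3 + S² - 14*S)
(y(C(1, 2)) - 780) + 1514 = ((16/3 + (-1)² - 14*(-1)) - 780) + 1514 = ((16/3 + 1 + 14) - 780) + 1514 = (61/3 - 780) + 1514 = -2279/3 + 1514 = 2263/3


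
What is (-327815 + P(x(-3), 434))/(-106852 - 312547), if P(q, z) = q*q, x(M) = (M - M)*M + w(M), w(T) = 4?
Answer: 327799/419399 ≈ 0.78159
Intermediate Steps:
x(M) = 4 (x(M) = (M - M)*M + 4 = 0*M + 4 = 0 + 4 = 4)
P(q, z) = q²
(-327815 + P(x(-3), 434))/(-106852 - 312547) = (-327815 + 4²)/(-106852 - 312547) = (-327815 + 16)/(-419399) = -327799*(-1/419399) = 327799/419399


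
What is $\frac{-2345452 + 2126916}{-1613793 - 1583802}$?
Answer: $\frac{218536}{3197595} \approx 0.068344$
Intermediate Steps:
$\frac{-2345452 + 2126916}{-1613793 - 1583802} = - \frac{218536}{-1613793 - 1583802} = - \frac{218536}{-3197595} = \left(-218536\right) \left(- \frac{1}{3197595}\right) = \frac{218536}{3197595}$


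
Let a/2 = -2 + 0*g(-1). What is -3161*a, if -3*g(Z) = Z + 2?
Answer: 12644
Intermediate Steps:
g(Z) = -⅔ - Z/3 (g(Z) = -(Z + 2)/3 = -(2 + Z)/3 = -⅔ - Z/3)
a = -4 (a = 2*(-2 + 0*(-⅔ - ⅓*(-1))) = 2*(-2 + 0*(-⅔ + ⅓)) = 2*(-2 + 0*(-⅓)) = 2*(-2 + 0) = 2*(-2) = -4)
-3161*a = -3161*(-4) = 12644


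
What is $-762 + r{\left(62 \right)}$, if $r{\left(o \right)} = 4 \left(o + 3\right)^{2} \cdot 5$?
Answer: $83738$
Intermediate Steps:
$r{\left(o \right)} = 20 \left(3 + o\right)^{2}$ ($r{\left(o \right)} = 4 \left(3 + o\right)^{2} \cdot 5 = 20 \left(3 + o\right)^{2}$)
$-762 + r{\left(62 \right)} = -762 + 20 \left(3 + 62\right)^{2} = -762 + 20 \cdot 65^{2} = -762 + 20 \cdot 4225 = -762 + 84500 = 83738$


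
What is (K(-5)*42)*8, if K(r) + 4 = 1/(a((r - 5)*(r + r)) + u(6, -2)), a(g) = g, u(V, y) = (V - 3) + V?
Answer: -146160/109 ≈ -1340.9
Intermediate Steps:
u(V, y) = -3 + 2*V (u(V, y) = (-3 + V) + V = -3 + 2*V)
K(r) = -4 + 1/(9 + 2*r*(-5 + r)) (K(r) = -4 + 1/((r - 5)*(r + r) + (-3 + 2*6)) = -4 + 1/((-5 + r)*(2*r) + (-3 + 12)) = -4 + 1/(2*r*(-5 + r) + 9) = -4 + 1/(9 + 2*r*(-5 + r)))
(K(-5)*42)*8 = (((-35 - 8*(-5)*(-5 - 5))/(9 + 2*(-5)*(-5 - 5)))*42)*8 = (((-35 - 8*(-5)*(-10))/(9 + 2*(-5)*(-10)))*42)*8 = (((-35 - 400)/(9 + 100))*42)*8 = ((-435/109)*42)*8 = (((1/109)*(-435))*42)*8 = -435/109*42*8 = -18270/109*8 = -146160/109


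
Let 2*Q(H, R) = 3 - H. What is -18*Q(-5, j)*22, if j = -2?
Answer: -1584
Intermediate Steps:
Q(H, R) = 3/2 - H/2 (Q(H, R) = (3 - H)/2 = 3/2 - H/2)
-18*Q(-5, j)*22 = -18*(3/2 - ½*(-5))*22 = -18*(3/2 + 5/2)*22 = -18*4*22 = -72*22 = -1584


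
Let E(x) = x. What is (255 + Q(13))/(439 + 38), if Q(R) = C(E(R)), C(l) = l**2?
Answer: 8/9 ≈ 0.88889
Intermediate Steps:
Q(R) = R**2
(255 + Q(13))/(439 + 38) = (255 + 13**2)/(439 + 38) = (255 + 169)/477 = 424*(1/477) = 8/9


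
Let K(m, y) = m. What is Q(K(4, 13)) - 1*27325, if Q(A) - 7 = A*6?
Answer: -27294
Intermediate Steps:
Q(A) = 7 + 6*A (Q(A) = 7 + A*6 = 7 + 6*A)
Q(K(4, 13)) - 1*27325 = (7 + 6*4) - 1*27325 = (7 + 24) - 27325 = 31 - 27325 = -27294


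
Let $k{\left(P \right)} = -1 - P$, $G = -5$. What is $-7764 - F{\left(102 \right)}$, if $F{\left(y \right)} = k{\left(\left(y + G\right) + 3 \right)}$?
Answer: $-7663$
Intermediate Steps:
$F{\left(y \right)} = 1 - y$ ($F{\left(y \right)} = -1 - \left(\left(y - 5\right) + 3\right) = -1 - \left(\left(-5 + y\right) + 3\right) = -1 - \left(-2 + y\right) = 1 - y$)
$-7764 - F{\left(102 \right)} = -7764 - \left(1 - 102\right) = -7764 - -101 = -7764 + 101 = -7663$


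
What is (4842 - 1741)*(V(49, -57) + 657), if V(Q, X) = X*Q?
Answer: -6623736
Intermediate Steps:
V(Q, X) = Q*X
(4842 - 1741)*(V(49, -57) + 657) = (4842 - 1741)*(49*(-57) + 657) = 3101*(-2793 + 657) = 3101*(-2136) = -6623736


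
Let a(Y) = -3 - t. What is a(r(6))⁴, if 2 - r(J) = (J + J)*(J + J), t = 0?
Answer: 81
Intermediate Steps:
r(J) = 2 - 4*J² (r(J) = 2 - (J + J)*(J + J) = 2 - 2*J*2*J = 2 - 4*J²)
a(Y) = -3 (a(Y) = -3 - 1*0 = -3 + 0 = -3)
a(r(6))⁴ = (-3)⁴ = 81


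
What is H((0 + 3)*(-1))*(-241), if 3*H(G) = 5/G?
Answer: 1205/9 ≈ 133.89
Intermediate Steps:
H(G) = 5/(3*G) (H(G) = (5/G)/3 = 5/(3*G))
H((0 + 3)*(-1))*(-241) = (5/(3*(((0 + 3)*(-1)))))*(-241) = (5/(3*((3*(-1)))))*(-241) = ((5/3)/(-3))*(-241) = ((5/3)*(-⅓))*(-241) = -5/9*(-241) = 1205/9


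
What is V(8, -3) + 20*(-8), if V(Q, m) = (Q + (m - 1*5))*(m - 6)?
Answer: -160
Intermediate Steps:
V(Q, m) = (-6 + m)*(-5 + Q + m) (V(Q, m) = (Q + (m - 5))*(-6 + m) = (Q + (-5 + m))*(-6 + m) = (-5 + Q + m)*(-6 + m) = (-6 + m)*(-5 + Q + m))
V(8, -3) + 20*(-8) = (30 + (-3)**2 - 11*(-3) - 6*8 + 8*(-3)) + 20*(-8) = (30 + 9 + 33 - 48 - 24) - 160 = 0 - 160 = -160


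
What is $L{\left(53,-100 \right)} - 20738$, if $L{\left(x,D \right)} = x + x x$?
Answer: $-17876$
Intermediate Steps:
$L{\left(x,D \right)} = x + x^{2}$
$L{\left(53,-100 \right)} - 20738 = 53 \left(1 + 53\right) - 20738 = 53 \cdot 54 - 20738 = 2862 - 20738 = -17876$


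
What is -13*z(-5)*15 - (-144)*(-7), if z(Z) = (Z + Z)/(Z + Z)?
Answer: -1203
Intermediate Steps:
z(Z) = 1 (z(Z) = (2*Z)/((2*Z)) = (2*Z)*(1/(2*Z)) = 1)
-13*z(-5)*15 - (-144)*(-7) = -13*1*15 - (-144)*(-7) = -13*15 - 1*1008 = -195 - 1008 = -1203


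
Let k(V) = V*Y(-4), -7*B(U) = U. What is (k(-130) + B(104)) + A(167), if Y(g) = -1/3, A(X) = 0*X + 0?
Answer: 598/21 ≈ 28.476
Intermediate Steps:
A(X) = 0 (A(X) = 0 + 0 = 0)
B(U) = -U/7
Y(g) = -1/3 (Y(g) = -1*1/3 = -1/3)
k(V) = -V/3 (k(V) = V*(-1/3) = -V/3)
(k(-130) + B(104)) + A(167) = (-1/3*(-130) - 1/7*104) + 0 = (130/3 - 104/7) + 0 = 598/21 + 0 = 598/21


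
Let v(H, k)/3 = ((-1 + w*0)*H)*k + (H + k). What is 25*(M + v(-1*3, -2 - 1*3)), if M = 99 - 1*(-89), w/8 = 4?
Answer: 2975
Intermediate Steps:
w = 32 (w = 8*4 = 32)
M = 188 (M = 99 + 89 = 188)
v(H, k) = 3*H + 3*k - 3*H*k (v(H, k) = 3*(((-1 + 32*0)*H)*k + (H + k)) = 3*(((-1 + 0)*H)*k + (H + k)) = 3*((-H)*k + (H + k)) = 3*(-H*k + (H + k)) = 3*(H + k - H*k) = 3*H + 3*k - 3*H*k)
25*(M + v(-1*3, -2 - 1*3)) = 25*(188 + (3*(-1*3) + 3*(-2 - 1*3) - 3*(-1*3)*(-2 - 1*3))) = 25*(188 + (3*(-3) + 3*(-2 - 3) - 3*(-3)*(-2 - 3))) = 25*(188 + (-9 + 3*(-5) - 3*(-3)*(-5))) = 25*(188 + (-9 - 15 - 45)) = 25*(188 - 69) = 25*119 = 2975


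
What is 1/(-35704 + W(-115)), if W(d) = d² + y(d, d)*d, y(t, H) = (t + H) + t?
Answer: 1/17196 ≈ 5.8153e-5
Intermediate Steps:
y(t, H) = H + 2*t (y(t, H) = (H + t) + t = H + 2*t)
W(d) = 4*d² (W(d) = d² + (d + 2*d)*d = d² + (3*d)*d = d² + 3*d² = 4*d²)
1/(-35704 + W(-115)) = 1/(-35704 + 4*(-115)²) = 1/(-35704 + 4*13225) = 1/(-35704 + 52900) = 1/17196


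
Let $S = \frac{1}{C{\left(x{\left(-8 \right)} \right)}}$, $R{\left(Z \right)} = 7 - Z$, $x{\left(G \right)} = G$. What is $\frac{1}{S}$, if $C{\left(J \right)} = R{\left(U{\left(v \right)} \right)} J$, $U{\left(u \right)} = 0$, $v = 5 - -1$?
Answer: $-56$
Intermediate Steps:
$v = 6$ ($v = 5 + 1 = 6$)
$C{\left(J \right)} = 7 J$ ($C{\left(J \right)} = \left(7 - 0\right) J = \left(7 + 0\right) J = 7 J$)
$S = - \frac{1}{56}$ ($S = \frac{1}{7 \left(-8\right)} = \frac{1}{-56} = - \frac{1}{56} \approx -0.017857$)
$\frac{1}{S} = \frac{1}{- \frac{1}{56}} = -56$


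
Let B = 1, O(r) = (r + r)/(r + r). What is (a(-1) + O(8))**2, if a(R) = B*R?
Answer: 0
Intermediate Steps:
O(r) = 1 (O(r) = (2*r)/((2*r)) = (2*r)*(1/(2*r)) = 1)
a(R) = R (a(R) = 1*R = R)
(a(-1) + O(8))**2 = (-1 + 1)**2 = 0**2 = 0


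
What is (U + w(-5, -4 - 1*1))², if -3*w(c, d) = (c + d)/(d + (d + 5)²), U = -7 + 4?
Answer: 121/9 ≈ 13.444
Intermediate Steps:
U = -3
w(c, d) = -(c + d)/(3*(d + (5 + d)²)) (w(c, d) = -(c + d)/(3*(d + (d + 5)²)) = -(c + d)/(3*(d + (5 + d)²)))
(U + w(-5, -4 - 1*1))² = (-3 + (-1*(-5) - (-4 - 1*1))/(3*((-4 - 1*1) + (5 + (-4 - 1*1))²)))² = (-3 + (5 - (-4 - 1))/(3*((-4 - 1) + (5 + (-4 - 1))²)))² = (-3 + (5 - 1*(-5))/(3*(-5 + (5 - 5)²)))² = (-3 + (5 + 5)/(3*(-5 + 0²)))² = (-3 + (⅓)*10/(-5 + 0))² = (-3 + (⅓)*10/(-5))² = (-3 + (⅓)*(-⅕)*10)² = (-3 - ⅔)² = (-11/3)² = 121/9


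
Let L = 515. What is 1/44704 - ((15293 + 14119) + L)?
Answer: -1337856607/44704 ≈ -29927.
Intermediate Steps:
1/44704 - ((15293 + 14119) + L) = 1/44704 - ((15293 + 14119) + 515) = 1/44704 - (29412 + 515) = 1/44704 - 1*29927 = 1/44704 - 29927 = -1337856607/44704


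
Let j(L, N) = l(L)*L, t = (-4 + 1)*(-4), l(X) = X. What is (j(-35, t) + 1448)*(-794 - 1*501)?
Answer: -3461535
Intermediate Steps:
t = 12 (t = -3*(-4) = 12)
j(L, N) = L**2 (j(L, N) = L*L = L**2)
(j(-35, t) + 1448)*(-794 - 1*501) = ((-35)**2 + 1448)*(-794 - 1*501) = (1225 + 1448)*(-794 - 501) = 2673*(-1295) = -3461535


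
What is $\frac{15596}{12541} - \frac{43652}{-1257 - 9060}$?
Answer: $\frac{708343664}{129385497} \approx 5.4747$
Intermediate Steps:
$\frac{15596}{12541} - \frac{43652}{-1257 - 9060} = 15596 \cdot \frac{1}{12541} - \frac{43652}{-10317} = \frac{15596}{12541} - - \frac{43652}{10317} = \frac{15596}{12541} + \frac{43652}{10317} = \frac{708343664}{129385497}$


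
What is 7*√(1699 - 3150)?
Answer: 7*I*√1451 ≈ 266.64*I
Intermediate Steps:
7*√(1699 - 3150) = 7*√(-1451) = 7*(I*√1451) = 7*I*√1451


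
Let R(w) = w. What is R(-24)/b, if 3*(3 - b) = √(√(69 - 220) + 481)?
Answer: -24/(3 - √(481 + I*√151)/3) ≈ 5.5643 - 0.12052*I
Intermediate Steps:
b = 3 - √(481 + I*√151)/3 (b = 3 - √(√(69 - 220) + 481)/3 = 3 - √(√(-151) + 481)/3 = 3 - √(I*√151 + 481)/3 = 3 - √(481 + I*√151)/3 ≈ -4.3112 - 0.093375*I)
R(-24)/b = -24/(3 - √(481 + I*√151)/3)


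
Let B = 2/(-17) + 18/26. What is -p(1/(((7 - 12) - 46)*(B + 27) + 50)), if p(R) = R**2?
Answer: -169/310887424 ≈ -5.4360e-7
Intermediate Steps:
B = 127/221 (B = 2*(-1/17) + 18*(1/26) = -2/17 + 9/13 = 127/221 ≈ 0.57466)
-p(1/(((7 - 12) - 46)*(B + 27) + 50)) = -(1/(((7 - 12) - 46)*(127/221 + 27) + 50))**2 = -(1/((-5 - 46)*(6094/221) + 50))**2 = -(1/(-51*6094/221 + 50))**2 = -(1/(-18282/13 + 50))**2 = -(1/(-17632/13))**2 = -(-13/17632)**2 = -1*169/310887424 = -169/310887424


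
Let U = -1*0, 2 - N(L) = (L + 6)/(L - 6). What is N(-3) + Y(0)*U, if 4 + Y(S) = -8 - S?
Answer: 7/3 ≈ 2.3333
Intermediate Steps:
N(L) = 2 - (6 + L)/(-6 + L) (N(L) = 2 - (L + 6)/(L - 6) = 2 - (6 + L)/(-6 + L))
Y(S) = -12 - S (Y(S) = -4 + (-8 - S) = -12 - S)
U = 0
N(-3) + Y(0)*U = (-18 - 3)/(-6 - 3) + (-12 - 1*0)*0 = -21/(-9) + (-12 + 0)*0 = -1/9*(-21) - 12*0 = 7/3 + 0 = 7/3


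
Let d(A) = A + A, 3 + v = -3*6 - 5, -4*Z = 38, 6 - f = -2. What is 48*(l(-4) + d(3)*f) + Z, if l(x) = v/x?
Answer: 5213/2 ≈ 2606.5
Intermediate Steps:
f = 8 (f = 6 - 1*(-2) = 6 + 2 = 8)
Z = -19/2 (Z = -¼*38 = -19/2 ≈ -9.5000)
v = -26 (v = -3 + (-3*6 - 5) = -3 + (-18 - 5) = -3 - 23 = -26)
d(A) = 2*A
l(x) = -26/x
48*(l(-4) + d(3)*f) + Z = 48*(-26/(-4) + (2*3)*8) - 19/2 = 48*(-26*(-¼) + 6*8) - 19/2 = 48*(13/2 + 48) - 19/2 = 48*(109/2) - 19/2 = 2616 - 19/2 = 5213/2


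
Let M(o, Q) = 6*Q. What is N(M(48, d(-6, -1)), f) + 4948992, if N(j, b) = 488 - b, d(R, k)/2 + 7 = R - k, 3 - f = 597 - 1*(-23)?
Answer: 4950097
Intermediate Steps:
f = -617 (f = 3 - (597 - 1*(-23)) = 3 - (597 + 23) = 3 - 1*620 = 3 - 620 = -617)
d(R, k) = -14 - 2*k + 2*R (d(R, k) = -14 + 2*(R - k) = -14 + (-2*k + 2*R) = -14 - 2*k + 2*R)
N(M(48, d(-6, -1)), f) + 4948992 = (488 - 1*(-617)) + 4948992 = (488 + 617) + 4948992 = 1105 + 4948992 = 4950097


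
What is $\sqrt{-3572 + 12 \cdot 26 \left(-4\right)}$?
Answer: $2 i \sqrt{1205} \approx 69.426 i$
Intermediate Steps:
$\sqrt{-3572 + 12 \cdot 26 \left(-4\right)} = \sqrt{-3572 + 312 \left(-4\right)} = \sqrt{-3572 - 1248} = \sqrt{-4820} = 2 i \sqrt{1205}$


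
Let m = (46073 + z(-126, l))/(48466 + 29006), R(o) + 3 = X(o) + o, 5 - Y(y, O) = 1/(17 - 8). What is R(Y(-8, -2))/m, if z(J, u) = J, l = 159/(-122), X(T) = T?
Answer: 525088/45947 ≈ 11.428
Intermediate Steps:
l = -159/122 (l = 159*(-1/122) = -159/122 ≈ -1.3033)
Y(y, O) = 44/9 (Y(y, O) = 5 - 1/(17 - 8) = 5 - 1/9 = 5 - 1*⅑ = 5 - ⅑ = 44/9)
R(o) = -3 + 2*o (R(o) = -3 + (o + o) = -3 + 2*o)
m = 45947/77472 (m = (46073 - 126)/(48466 + 29006) = 45947/77472 ≈ 0.59308)
R(Y(-8, -2))/m = (-3 + 2*(44/9))/(45947/77472) = (-3 + 88/9)*(77472/45947) = (61/9)*(77472/45947) = 525088/45947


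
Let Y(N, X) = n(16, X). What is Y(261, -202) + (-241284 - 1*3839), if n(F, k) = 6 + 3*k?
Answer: -245723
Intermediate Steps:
Y(N, X) = 6 + 3*X
Y(261, -202) + (-241284 - 1*3839) = (6 + 3*(-202)) + (-241284 - 1*3839) = (6 - 606) + (-241284 - 3839) = -600 - 245123 = -245723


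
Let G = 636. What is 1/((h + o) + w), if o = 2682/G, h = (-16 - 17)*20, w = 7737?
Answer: 106/750609 ≈ 0.00014122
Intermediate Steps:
h = -660 (h = -33*20 = -660)
o = 447/106 (o = 2682/636 = 2682*(1/636) = 447/106 ≈ 4.2170)
1/((h + o) + w) = 1/((-660 + 447/106) + 7737) = 1/(-69513/106 + 7737) = 1/(750609/106) = 106/750609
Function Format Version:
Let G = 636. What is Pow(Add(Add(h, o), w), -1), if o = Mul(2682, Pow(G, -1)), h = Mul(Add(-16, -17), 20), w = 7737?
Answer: Rational(106, 750609) ≈ 0.00014122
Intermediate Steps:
h = -660 (h = Mul(-33, 20) = -660)
o = Rational(447, 106) (o = Mul(2682, Pow(636, -1)) = Mul(2682, Rational(1, 636)) = Rational(447, 106) ≈ 4.2170)
Pow(Add(Add(h, o), w), -1) = Pow(Add(Add(-660, Rational(447, 106)), 7737), -1) = Pow(Add(Rational(-69513, 106), 7737), -1) = Pow(Rational(750609, 106), -1) = Rational(106, 750609)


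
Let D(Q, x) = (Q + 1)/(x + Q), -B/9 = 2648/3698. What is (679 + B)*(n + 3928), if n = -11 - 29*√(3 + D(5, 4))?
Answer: 4871004935/1849 - 36063095*√33/5547 ≈ 2.5971e+6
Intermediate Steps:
B = -11916/1849 (B = -23832/3698 = -9*1324/1849 = -11916/1849 ≈ -6.4446)
D(Q, x) = (1 + Q)/(Q + x)
n = -11 - 29*√33/3 (n = -11 - 29*√(3 + (1 + 5)/(5 + 4)) = -11 - 29*√(3 + 6/9) = -11 - 29*√(3 + (⅑)*6) = -11 - 29*√(3 + ⅔) = -11 - 29*√33/3 ≈ -66.531)
(679 + B)*(n + 3928) = (679 - 11916/1849)*((-11 - 29*√33/3) + 3928) = 1243555*(3917 - 29*√33/3)/1849 = 4871004935/1849 - 36063095*√33/5547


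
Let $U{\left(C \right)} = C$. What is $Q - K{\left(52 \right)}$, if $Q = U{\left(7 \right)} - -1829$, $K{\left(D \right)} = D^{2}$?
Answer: $-868$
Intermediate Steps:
$Q = 1836$ ($Q = 7 - -1829 = 7 + 1829 = 1836$)
$Q - K{\left(52 \right)} = 1836 - 52^{2} = 1836 - 2704 = -868$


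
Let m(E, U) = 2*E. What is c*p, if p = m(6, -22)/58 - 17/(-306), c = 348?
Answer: 274/3 ≈ 91.333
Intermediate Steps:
p = 137/522 (p = (2*6)/58 - 17/(-306) = 12*(1/58) - 17*(-1/306) = 6/29 + 1/18 = 137/522 ≈ 0.26245)
c*p = 348*(137/522) = 274/3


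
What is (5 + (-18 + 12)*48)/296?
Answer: -283/296 ≈ -0.95608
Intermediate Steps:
(5 + (-18 + 12)*48)/296 = (5 - 6*48)*(1/296) = (5 - 288)*(1/296) = -283*1/296 = -283/296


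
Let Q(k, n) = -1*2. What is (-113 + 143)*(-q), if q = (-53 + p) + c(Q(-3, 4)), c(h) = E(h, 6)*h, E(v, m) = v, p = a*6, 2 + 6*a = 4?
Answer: 1410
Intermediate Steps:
a = ⅓ (a = -⅓ + (⅙)*4 = -⅓ + ⅔ = ⅓ ≈ 0.33333)
p = 2 (p = (⅓)*6 = 2)
Q(k, n) = -2
c(h) = h² (c(h) = h*h = h²)
q = -47 (q = (-53 + 2) + (-2)² = -51 + 4 = -47)
(-113 + 143)*(-q) = (-113 + 143)*(-1*(-47)) = 30*47 = 1410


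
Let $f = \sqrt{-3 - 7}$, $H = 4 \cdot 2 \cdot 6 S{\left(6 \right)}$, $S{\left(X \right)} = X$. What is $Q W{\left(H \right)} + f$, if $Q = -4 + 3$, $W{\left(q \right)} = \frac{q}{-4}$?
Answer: $72 + i \sqrt{10} \approx 72.0 + 3.1623 i$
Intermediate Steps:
$H = 288$ ($H = 4 \cdot 2 \cdot 6 \cdot 6 = 8 \cdot 6 \cdot 6 = 48 \cdot 6 = 288$)
$W{\left(q \right)} = - \frac{q}{4}$ ($W{\left(q \right)} = q \left(- \frac{1}{4}\right) = - \frac{q}{4}$)
$f = i \sqrt{10}$ ($f = \sqrt{-10} = i \sqrt{10} \approx 3.1623 i$)
$Q = -1$
$Q W{\left(H \right)} + f = - \frac{\left(-1\right) 288}{4} + i \sqrt{10} = \left(-1\right) \left(-72\right) + i \sqrt{10} = 72 + i \sqrt{10}$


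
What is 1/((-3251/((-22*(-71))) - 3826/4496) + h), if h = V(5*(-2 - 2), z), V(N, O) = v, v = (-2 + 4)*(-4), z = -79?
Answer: -1755688/19193681 ≈ -0.091472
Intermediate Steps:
v = -8 (v = 2*(-4) = -8)
V(N, O) = -8
h = -8
1/((-3251/((-22*(-71))) - 3826/4496) + h) = 1/((-3251/((-22*(-71))) - 3826/4496) - 8) = 1/((-3251/1562 - 3826*1/4496) - 8) = 1/((-3251*1/1562 - 1913/2248) - 8) = 1/((-3251/1562 - 1913/2248) - 8) = 1/(-5148177/1755688 - 8) = 1/(-19193681/1755688) = -1755688/19193681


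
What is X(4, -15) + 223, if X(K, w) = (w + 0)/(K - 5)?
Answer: 238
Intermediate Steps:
X(K, w) = w/(-5 + K)
X(4, -15) + 223 = -15/(-5 + 4) + 223 = -15/(-1) + 223 = -15*(-1) + 223 = 15 + 223 = 238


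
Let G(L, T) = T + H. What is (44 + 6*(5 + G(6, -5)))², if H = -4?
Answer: 400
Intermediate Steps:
G(L, T) = -4 + T (G(L, T) = T - 4 = -4 + T)
(44 + 6*(5 + G(6, -5)))² = (44 + 6*(5 + (-4 - 5)))² = (44 + 6*(5 - 9))² = (44 + 6*(-4))² = (44 - 24)² = 20² = 400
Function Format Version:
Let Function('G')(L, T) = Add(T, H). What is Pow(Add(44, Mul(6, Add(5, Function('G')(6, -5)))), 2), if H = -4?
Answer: 400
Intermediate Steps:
Function('G')(L, T) = Add(-4, T) (Function('G')(L, T) = Add(T, -4) = Add(-4, T))
Pow(Add(44, Mul(6, Add(5, Function('G')(6, -5)))), 2) = Pow(Add(44, Mul(6, Add(5, Add(-4, -5)))), 2) = Pow(Add(44, Mul(6, Add(5, -9))), 2) = Pow(Add(44, Mul(6, -4)), 2) = Pow(Add(44, -24), 2) = Pow(20, 2) = 400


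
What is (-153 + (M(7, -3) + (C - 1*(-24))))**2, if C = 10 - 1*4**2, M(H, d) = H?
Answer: 16384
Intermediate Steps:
C = -6 (C = 10 - 1*16 = 10 - 16 = -6)
(-153 + (M(7, -3) + (C - 1*(-24))))**2 = (-153 + (7 + (-6 - 1*(-24))))**2 = (-153 + (7 + (-6 + 24)))**2 = (-153 + (7 + 18))**2 = (-153 + 25)**2 = (-128)**2 = 16384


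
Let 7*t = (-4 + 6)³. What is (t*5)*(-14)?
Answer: -80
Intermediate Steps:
t = 8/7 (t = (-4 + 6)³/7 = (⅐)*2³ = (⅐)*8 = 8/7 ≈ 1.1429)
(t*5)*(-14) = ((8/7)*5)*(-14) = (40/7)*(-14) = -80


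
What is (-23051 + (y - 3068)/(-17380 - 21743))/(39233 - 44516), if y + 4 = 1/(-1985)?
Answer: 77831090608/17837970255 ≈ 4.3632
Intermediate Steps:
y = -7941/1985 (y = -4 + 1/(-1985) = -4 - 1/1985 = -7941/1985 ≈ -4.0005)
(-23051 + (y - 3068)/(-17380 - 21743))/(39233 - 44516) = (-23051 + (-7941/1985 - 3068)/(-17380 - 21743))/(39233 - 44516) = (-23051 - 6097921/1985/(-39123))/(-5283) = (-23051 - 6097921/1985*(-1/39123))*(-1/5283) = (-23051 + 265127/3376485)*(-1/5283) = -77831090608/3376485*(-1/5283) = 77831090608/17837970255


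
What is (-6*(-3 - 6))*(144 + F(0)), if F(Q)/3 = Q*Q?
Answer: 7776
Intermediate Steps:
F(Q) = 3*Q**2 (F(Q) = 3*(Q*Q) = 3*Q**2)
(-6*(-3 - 6))*(144 + F(0)) = (-6*(-3 - 6))*(144 + 3*0**2) = (-6*(-9))*(144 + 3*0) = 54*(144 + 0) = 54*144 = 7776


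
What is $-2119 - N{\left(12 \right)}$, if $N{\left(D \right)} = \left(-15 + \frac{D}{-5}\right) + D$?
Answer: $- \frac{10568}{5} \approx -2113.6$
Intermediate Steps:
$N{\left(D \right)} = -15 + \frac{4 D}{5}$ ($N{\left(D \right)} = \left(-15 + D \left(- \frac{1}{5}\right)\right) + D = \left(-15 - \frac{D}{5}\right) + D = -15 + \frac{4 D}{5}$)
$-2119 - N{\left(12 \right)} = -2119 - \left(-15 + \frac{4}{5} \cdot 12\right) = -2119 - \left(-15 + \frac{48}{5}\right) = -2119 - - \frac{27}{5} = -2119 + \frac{27}{5} = - \frac{10568}{5}$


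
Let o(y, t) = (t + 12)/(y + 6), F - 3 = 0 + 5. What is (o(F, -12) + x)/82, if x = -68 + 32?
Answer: -18/41 ≈ -0.43902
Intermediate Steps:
F = 8 (F = 3 + (0 + 5) = 3 + 5 = 8)
o(y, t) = (12 + t)/(6 + y)
x = -36
(o(F, -12) + x)/82 = ((12 - 12)/(6 + 8) - 36)/82 = (0/14 - 36)*(1/82) = ((1/14)*0 - 36)*(1/82) = (0 - 36)*(1/82) = -36*1/82 = -18/41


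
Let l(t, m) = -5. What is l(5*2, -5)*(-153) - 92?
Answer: 673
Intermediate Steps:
l(5*2, -5)*(-153) - 92 = -5*(-153) - 92 = 765 - 92 = 673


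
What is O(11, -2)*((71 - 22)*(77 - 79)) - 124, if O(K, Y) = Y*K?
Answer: 2032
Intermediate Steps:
O(K, Y) = K*Y
O(11, -2)*((71 - 22)*(77 - 79)) - 124 = (11*(-2))*((71 - 22)*(77 - 79)) - 124 = -1078*(-2) - 124 = -22*(-98) - 124 = 2156 - 124 = 2032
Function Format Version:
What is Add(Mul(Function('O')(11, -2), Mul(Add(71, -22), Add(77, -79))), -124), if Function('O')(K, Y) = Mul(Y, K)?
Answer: 2032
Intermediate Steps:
Function('O')(K, Y) = Mul(K, Y)
Add(Mul(Function('O')(11, -2), Mul(Add(71, -22), Add(77, -79))), -124) = Add(Mul(Mul(11, -2), Mul(Add(71, -22), Add(77, -79))), -124) = Add(Mul(-22, Mul(49, -2)), -124) = Add(Mul(-22, -98), -124) = Add(2156, -124) = 2032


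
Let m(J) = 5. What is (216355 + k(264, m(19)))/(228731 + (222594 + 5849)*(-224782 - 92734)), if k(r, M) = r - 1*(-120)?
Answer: -216739/72534078857 ≈ -2.9881e-6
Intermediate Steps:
k(r, M) = 120 + r (k(r, M) = r + 120 = 120 + r)
(216355 + k(264, m(19)))/(228731 + (222594 + 5849)*(-224782 - 92734)) = (216355 + (120 + 264))/(228731 + (222594 + 5849)*(-224782 - 92734)) = (216355 + 384)/(228731 + 228443*(-317516)) = 216739/(228731 - 72534307588) = 216739/(-72534078857) = 216739*(-1/72534078857) = -216739/72534078857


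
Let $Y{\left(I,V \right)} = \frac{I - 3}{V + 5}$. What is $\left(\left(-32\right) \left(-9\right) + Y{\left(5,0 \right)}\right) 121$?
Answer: $\frac{174482}{5} \approx 34896.0$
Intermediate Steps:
$Y{\left(I,V \right)} = \frac{-3 + I}{5 + V}$
$\left(\left(-32\right) \left(-9\right) + Y{\left(5,0 \right)}\right) 121 = \left(\left(-32\right) \left(-9\right) + \frac{-3 + 5}{5 + 0}\right) 121 = \left(288 + \frac{1}{5} \cdot 2\right) 121 = \left(288 + \frac{2}{5}\right) 121 = \frac{1442}{5} \cdot 121 = \frac{174482}{5}$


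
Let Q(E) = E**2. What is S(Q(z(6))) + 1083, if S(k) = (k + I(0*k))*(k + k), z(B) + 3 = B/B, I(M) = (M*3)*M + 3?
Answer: 1139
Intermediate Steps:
I(M) = 3 + 3*M**2 (I(M) = (3*M)*M + 3 = 3*M**2 + 3 = 3 + 3*M**2)
z(B) = -2 (z(B) = -3 + B/B = -3 + 1 = -2)
S(k) = 2*k*(3 + k) (S(k) = (k + (3 + 3*(0*k)**2))*(k + k) = (k + (3 + 3*0**2))*(2*k) = (k + (3 + 3*0))*(2*k) = (k + (3 + 0))*(2*k) = (k + 3)*(2*k) = (3 + k)*(2*k) = 2*k*(3 + k))
S(Q(z(6))) + 1083 = 2*(-2)**2*(3 + (-2)**2) + 1083 = 2*4*(3 + 4) + 1083 = 2*4*7 + 1083 = 56 + 1083 = 1139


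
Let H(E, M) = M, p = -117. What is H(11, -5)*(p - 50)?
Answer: 835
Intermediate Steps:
H(11, -5)*(p - 50) = -5*(-117 - 50) = -5*(-167) = 835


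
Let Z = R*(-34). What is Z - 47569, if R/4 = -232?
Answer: -16017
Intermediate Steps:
R = -928 (R = 4*(-232) = -928)
Z = 31552 (Z = -928*(-34) = 31552)
Z - 47569 = 31552 - 47569 = -16017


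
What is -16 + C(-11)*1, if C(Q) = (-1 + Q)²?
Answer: 128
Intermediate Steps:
-16 + C(-11)*1 = -16 + (-1 - 11)²*1 = -16 + (-12)²*1 = -16 + 144*1 = -16 + 144 = 128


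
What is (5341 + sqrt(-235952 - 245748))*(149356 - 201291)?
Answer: -277384835 - 519350*I*sqrt(4817) ≈ -2.7738e+8 - 3.6045e+7*I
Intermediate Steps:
(5341 + sqrt(-235952 - 245748))*(149356 - 201291) = (5341 + sqrt(-481700))*(-51935) = (5341 + 10*I*sqrt(4817))*(-51935) = -277384835 - 519350*I*sqrt(4817)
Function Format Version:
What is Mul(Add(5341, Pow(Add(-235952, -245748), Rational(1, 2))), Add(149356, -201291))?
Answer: Add(-277384835, Mul(-519350, I, Pow(4817, Rational(1, 2)))) ≈ Add(-2.7738e+8, Mul(-3.6045e+7, I))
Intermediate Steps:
Mul(Add(5341, Pow(Add(-235952, -245748), Rational(1, 2))), Add(149356, -201291)) = Mul(Add(5341, Pow(-481700, Rational(1, 2))), -51935) = Mul(Add(5341, Mul(10, I, Pow(4817, Rational(1, 2)))), -51935) = Add(-277384835, Mul(-519350, I, Pow(4817, Rational(1, 2))))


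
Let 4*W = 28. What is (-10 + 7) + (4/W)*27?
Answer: 87/7 ≈ 12.429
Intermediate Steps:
W = 7 (W = (¼)*28 = 7)
(-10 + 7) + (4/W)*27 = (-10 + 7) + (4/7)*27 = -3 + (4*(⅐))*27 = -3 + (4/7)*27 = -3 + 108/7 = 87/7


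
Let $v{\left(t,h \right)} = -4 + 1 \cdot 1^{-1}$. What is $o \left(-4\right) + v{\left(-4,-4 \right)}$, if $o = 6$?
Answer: $-27$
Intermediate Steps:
$v{\left(t,h \right)} = -3$ ($v{\left(t,h \right)} = -4 + 1 \cdot 1 = -4 + 1 = -3$)
$o \left(-4\right) + v{\left(-4,-4 \right)} = 6 \left(-4\right) - 3 = -24 - 3 = -27$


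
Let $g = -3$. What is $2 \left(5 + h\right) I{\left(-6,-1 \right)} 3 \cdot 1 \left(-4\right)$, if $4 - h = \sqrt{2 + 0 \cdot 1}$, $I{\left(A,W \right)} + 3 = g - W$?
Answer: $1080 - 120 \sqrt{2} \approx 910.29$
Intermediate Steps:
$I{\left(A,W \right)} = -6 - W$ ($I{\left(A,W \right)} = -3 - \left(3 + W\right) = -6 - W$)
$h = 4 - \sqrt{2}$ ($h = 4 - \sqrt{2 + 0 \cdot 1} = 4 - \sqrt{2 + 0} = 4 - \sqrt{2} \approx 2.5858$)
$2 \left(5 + h\right) I{\left(-6,-1 \right)} 3 \cdot 1 \left(-4\right) = 2 \left(5 + \left(4 - \sqrt{2}\right)\right) \left(-6 - -1\right) 3 \cdot 1 \left(-4\right) = 2 \left(9 - \sqrt{2}\right) \left(-6 + 1\right) 3 \left(-4\right) = \left(18 - 2 \sqrt{2}\right) \left(-5\right) \left(-12\right) = \left(-90 + 10 \sqrt{2}\right) \left(-12\right) = 1080 - 120 \sqrt{2}$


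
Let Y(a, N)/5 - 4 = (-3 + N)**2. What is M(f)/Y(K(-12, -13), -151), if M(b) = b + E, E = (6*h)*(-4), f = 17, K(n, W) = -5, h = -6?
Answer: 161/118600 ≈ 0.0013575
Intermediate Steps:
E = 144 (E = (6*(-6))*(-4) = -36*(-4) = 144)
M(b) = 144 + b (M(b) = b + 144 = 144 + b)
Y(a, N) = 20 + 5*(-3 + N)**2
M(f)/Y(K(-12, -13), -151) = (144 + 17)/(20 + 5*(-3 - 151)**2) = 161/(20 + 5*(-154)**2) = 161/(20 + 5*23716) = 161/(20 + 118580) = 161/118600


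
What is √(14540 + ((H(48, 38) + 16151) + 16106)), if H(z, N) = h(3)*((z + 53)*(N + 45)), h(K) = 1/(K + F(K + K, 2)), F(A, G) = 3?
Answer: √1734990/6 ≈ 219.53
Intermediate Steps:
h(K) = 1/(3 + K) (h(K) = 1/(K + 3) = 1/(3 + K))
H(z, N) = (45 + N)*(53 + z)/6 (H(z, N) = ((z + 53)*(N + 45))/(3 + 3) = ((53 + z)*(45 + N))/6 = ((45 + N)*(53 + z))/6 = (45 + N)*(53 + z)/6)
√(14540 + ((H(48, 38) + 16151) + 16106)) = √(14540 + (((795/2 + (15/2)*48 + (53/6)*38 + (⅙)*38*48) + 16151) + 16106)) = √(14540 + (((795/2 + 360 + 1007/3 + 304) + 16151) + 16106)) = √(14540 + ((8383/6 + 16151) + 16106)) = √(14540 + (105289/6 + 16106)) = √(14540 + 201925/6) = √(289165/6) = √1734990/6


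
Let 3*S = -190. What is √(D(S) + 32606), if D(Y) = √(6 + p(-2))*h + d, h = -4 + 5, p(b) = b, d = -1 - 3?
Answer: 2*√8151 ≈ 180.57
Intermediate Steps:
S = -190/3 (S = (⅓)*(-190) = -190/3 ≈ -63.333)
d = -4
h = 1
D(Y) = -2 (D(Y) = √(6 - 2)*1 - 4 = √4*1 - 4 = 2*1 - 4 = 2 - 4 = -2)
√(D(S) + 32606) = √(-2 + 32606) = √32604 = 2*√8151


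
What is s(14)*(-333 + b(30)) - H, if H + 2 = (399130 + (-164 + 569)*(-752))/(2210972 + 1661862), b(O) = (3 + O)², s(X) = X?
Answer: 2928409011/276631 ≈ 10586.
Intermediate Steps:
H = -546507/276631 (H = -2 + (399130 + (-164 + 569)*(-752))/(2210972 + 1661862) = -2 + (399130 + 405*(-752))/3872834 = -2 + (399130 - 304560)*(1/3872834) = -2 + 94570*(1/3872834) = -2 + 6755/276631 = -546507/276631 ≈ -1.9756)
s(14)*(-333 + b(30)) - H = 14*(-333 + (3 + 30)²) - 1*(-546507/276631) = 14*(-333 + 33²) + 546507/276631 = 14*(-333 + 1089) + 546507/276631 = 14*756 + 546507/276631 = 10584 + 546507/276631 = 2928409011/276631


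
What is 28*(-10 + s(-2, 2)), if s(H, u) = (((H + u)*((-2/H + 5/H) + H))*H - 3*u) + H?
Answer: -504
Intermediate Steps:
s(H, u) = H - 3*u + H*(H + u)*(H + 3/H) (s(H, u) = (((H + u)*(3/H + H))*H - 3*u) + H = (((H + u)*(H + 3/H))*H - 3*u) + H = (H*(H + u)*(H + 3/H) - 3*u) + H = (-3*u + H*(H + u)*(H + 3/H)) + H = H - 3*u + H*(H + u)*(H + 3/H))
28*(-10 + s(-2, 2)) = 28*(-10 - 2*(4 + (-2)² - 2*2)) = 28*(-10 - 2*(4 + 4 - 4)) = 28*(-10 - 2*4) = 28*(-10 - 8) = 28*(-18) = -504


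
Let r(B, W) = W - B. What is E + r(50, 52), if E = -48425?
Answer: -48423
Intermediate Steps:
E + r(50, 52) = -48425 + (52 - 1*50) = -48425 + (52 - 50) = -48425 + 2 = -48423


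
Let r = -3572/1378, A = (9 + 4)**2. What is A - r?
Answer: 118227/689 ≈ 171.59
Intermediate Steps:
A = 169 (A = 13**2 = 169)
r = -1786/689 (r = -3572*1/1378 = -1786/689 ≈ -2.5922)
A - r = 169 - 1*(-1786/689) = 169 + 1786/689 = 118227/689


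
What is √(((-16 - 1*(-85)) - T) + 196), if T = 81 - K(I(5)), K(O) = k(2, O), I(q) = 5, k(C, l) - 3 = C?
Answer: 3*√21 ≈ 13.748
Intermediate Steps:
k(C, l) = 3 + C
K(O) = 5 (K(O) = 3 + 2 = 5)
T = 76 (T = 81 - 1*5 = 81 - 5 = 76)
√(((-16 - 1*(-85)) - T) + 196) = √(((-16 - 1*(-85)) - 1*76) + 196) = √(((-16 + 85) - 76) + 196) = √((69 - 76) + 196) = √(-7 + 196) = √189 = 3*√21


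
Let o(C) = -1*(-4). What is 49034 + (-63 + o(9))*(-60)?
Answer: 52574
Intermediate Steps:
o(C) = 4
49034 + (-63 + o(9))*(-60) = 49034 + (-63 + 4)*(-60) = 49034 - 59*(-60) = 49034 + 3540 = 52574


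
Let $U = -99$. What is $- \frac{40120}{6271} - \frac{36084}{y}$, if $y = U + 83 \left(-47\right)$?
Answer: $\frac{16450691}{6271000} \approx 2.6233$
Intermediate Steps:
$y = -4000$ ($y = -99 + 83 \left(-47\right) = -99 - 3901 = -4000$)
$- \frac{40120}{6271} - \frac{36084}{y} = - \frac{40120}{6271} - \frac{36084}{-4000} = \left(-40120\right) \frac{1}{6271} - - \frac{9021}{1000} = - \frac{40120}{6271} + \frac{9021}{1000} = \frac{16450691}{6271000}$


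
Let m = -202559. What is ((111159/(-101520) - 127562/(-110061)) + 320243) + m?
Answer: 48701120914223/413829360 ≈ 1.1768e+5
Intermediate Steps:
((111159/(-101520) - 127562/(-110061)) + 320243) + m = ((111159/(-101520) - 127562/(-110061)) + 320243) - 202559 = ((111159*(-1/101520) - 127562*(-1/110061)) + 320243) - 202559 = ((-4117/3760 + 127562/110061) + 320243) - 202559 = (26511983/413829360 + 320243) - 202559 = 132525982246463/413829360 - 202559 = 48701120914223/413829360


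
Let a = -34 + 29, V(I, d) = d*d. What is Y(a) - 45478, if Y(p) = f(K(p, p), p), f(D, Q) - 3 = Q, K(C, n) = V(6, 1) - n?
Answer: -45480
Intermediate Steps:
V(I, d) = d**2
a = -5
K(C, n) = 1 - n (K(C, n) = 1**2 - n = 1 - n)
f(D, Q) = 3 + Q
Y(p) = 3 + p
Y(a) - 45478 = (3 - 5) - 45478 = -2 - 45478 = -45480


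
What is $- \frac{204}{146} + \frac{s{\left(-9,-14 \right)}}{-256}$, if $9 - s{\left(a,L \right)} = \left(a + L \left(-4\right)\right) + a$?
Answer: $- \frac{23995}{18688} \approx -1.284$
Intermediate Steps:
$s{\left(a,L \right)} = 9 - 2 a + 4 L$ ($s{\left(a,L \right)} = 9 - \left(\left(a + L \left(-4\right)\right) + a\right) = 9 - \left(\left(a - 4 L\right) + a\right) = 9 - \left(- 4 L + 2 a\right) = 9 + \left(- 2 a + 4 L\right) = 9 - 2 a + 4 L$)
$- \frac{204}{146} + \frac{s{\left(-9,-14 \right)}}{-256} = - \frac{204}{146} + \frac{9 - -18 + 4 \left(-14\right)}{-256} = \left(-204\right) \frac{1}{146} + \left(9 + 18 - 56\right) \left(- \frac{1}{256}\right) = - \frac{102}{73} - - \frac{29}{256} = - \frac{102}{73} + \frac{29}{256} = - \frac{23995}{18688}$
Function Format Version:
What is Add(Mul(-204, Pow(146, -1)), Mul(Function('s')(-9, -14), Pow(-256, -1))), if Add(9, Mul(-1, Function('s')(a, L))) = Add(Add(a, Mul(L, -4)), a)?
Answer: Rational(-23995, 18688) ≈ -1.2840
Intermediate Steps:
Function('s')(a, L) = Add(9, Mul(-2, a), Mul(4, L)) (Function('s')(a, L) = Add(9, Mul(-1, Add(Add(a, Mul(L, -4)), a))) = Add(9, Mul(-1, Add(Add(a, Mul(-4, L)), a))) = Add(9, Mul(-1, Add(Mul(-4, L), Mul(2, a)))) = Add(9, Add(Mul(-2, a), Mul(4, L))) = Add(9, Mul(-2, a), Mul(4, L)))
Add(Mul(-204, Pow(146, -1)), Mul(Function('s')(-9, -14), Pow(-256, -1))) = Add(Mul(-204, Pow(146, -1)), Mul(Add(9, Mul(-2, -9), Mul(4, -14)), Pow(-256, -1))) = Add(Mul(-204, Rational(1, 146)), Mul(Add(9, 18, -56), Rational(-1, 256))) = Add(Rational(-102, 73), Mul(-29, Rational(-1, 256))) = Add(Rational(-102, 73), Rational(29, 256)) = Rational(-23995, 18688)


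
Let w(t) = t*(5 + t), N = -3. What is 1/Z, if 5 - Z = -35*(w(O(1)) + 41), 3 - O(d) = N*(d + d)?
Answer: 1/5850 ≈ 0.00017094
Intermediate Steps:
O(d) = 3 + 6*d (O(d) = 3 - (-3)*(d + d) = 3 - (-3)*2*d = 3 - (-6)*d = 3 + 6*d)
Z = 5850 (Z = 5 - (-35)*((3 + 6*1)*(5 + (3 + 6*1)) + 41) = 5 - (-35)*((3 + 6)*(5 + (3 + 6)) + 41) = 5 - (-35)*(9*(5 + 9) + 41) = 5 - (-35)*(9*14 + 41) = 5 - (-35)*(126 + 41) = 5 - (-35)*167 = 5 - 1*(-5845) = 5 + 5845 = 5850)
1/Z = 1/5850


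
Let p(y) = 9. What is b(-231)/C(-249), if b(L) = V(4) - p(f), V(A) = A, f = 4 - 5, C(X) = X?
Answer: 5/249 ≈ 0.020080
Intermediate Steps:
f = -1
b(L) = -5 (b(L) = 4 - 1*9 = 4 - 9 = -5)
b(-231)/C(-249) = -5/(-249) = -5*(-1/249) = 5/249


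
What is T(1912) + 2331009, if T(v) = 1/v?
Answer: 4456889209/1912 ≈ 2.3310e+6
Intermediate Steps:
T(1912) + 2331009 = 1/1912 + 2331009 = 4456889209/1912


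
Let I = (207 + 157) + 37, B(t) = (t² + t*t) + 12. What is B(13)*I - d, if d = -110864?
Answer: 251214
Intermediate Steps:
B(t) = 12 + 2*t² (B(t) = (t² + t²) + 12 = 2*t² + 12 = 12 + 2*t²)
I = 401 (I = 364 + 37 = 401)
B(13)*I - d = (12 + 2*13²)*401 - 1*(-110864) = (12 + 2*169)*401 + 110864 = (12 + 338)*401 + 110864 = 350*401 + 110864 = 140350 + 110864 = 251214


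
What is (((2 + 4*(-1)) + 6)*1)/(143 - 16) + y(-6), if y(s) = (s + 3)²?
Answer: 1147/127 ≈ 9.0315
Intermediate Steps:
y(s) = (3 + s)²
(((2 + 4*(-1)) + 6)*1)/(143 - 16) + y(-6) = (((2 + 4*(-1)) + 6)*1)/(143 - 16) + (3 - 6)² = (((2 - 4) + 6)*1)/127 + (-3)² = ((-2 + 6)*1)*(1/127) + 9 = (4*1)*(1/127) + 9 = 4*(1/127) + 9 = 4/127 + 9 = 1147/127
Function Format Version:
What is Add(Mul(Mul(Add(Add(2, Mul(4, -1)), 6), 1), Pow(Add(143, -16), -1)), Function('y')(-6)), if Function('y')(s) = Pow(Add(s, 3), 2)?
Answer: Rational(1147, 127) ≈ 9.0315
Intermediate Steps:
Function('y')(s) = Pow(Add(3, s), 2)
Add(Mul(Mul(Add(Add(2, Mul(4, -1)), 6), 1), Pow(Add(143, -16), -1)), Function('y')(-6)) = Add(Mul(Mul(Add(Add(2, Mul(4, -1)), 6), 1), Pow(Add(143, -16), -1)), Pow(Add(3, -6), 2)) = Add(Mul(Mul(Add(Add(2, -4), 6), 1), Pow(127, -1)), Pow(-3, 2)) = Add(Mul(Mul(Add(-2, 6), 1), Rational(1, 127)), 9) = Add(Mul(Mul(4, 1), Rational(1, 127)), 9) = Add(Mul(4, Rational(1, 127)), 9) = Add(Rational(4, 127), 9) = Rational(1147, 127)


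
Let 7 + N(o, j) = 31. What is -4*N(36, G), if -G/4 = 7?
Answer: -96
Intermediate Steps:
G = -28 (G = -4*7 = -28)
N(o, j) = 24 (N(o, j) = -7 + 31 = 24)
-4*N(36, G) = -4*24 = -96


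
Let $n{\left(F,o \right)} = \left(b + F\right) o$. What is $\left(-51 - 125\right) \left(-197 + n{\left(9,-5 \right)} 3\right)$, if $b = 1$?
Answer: $61072$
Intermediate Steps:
$n{\left(F,o \right)} = o \left(1 + F\right)$ ($n{\left(F,o \right)} = \left(1 + F\right) o = o \left(1 + F\right)$)
$\left(-51 - 125\right) \left(-197 + n{\left(9,-5 \right)} 3\right) = \left(-51 - 125\right) \left(-197 + - 5 \left(1 + 9\right) 3\right) = - 176 \left(-197 + \left(-5\right) 10 \cdot 3\right) = - 176 \left(-197 - 150\right) = \left(-176\right) \left(-347\right) = 61072$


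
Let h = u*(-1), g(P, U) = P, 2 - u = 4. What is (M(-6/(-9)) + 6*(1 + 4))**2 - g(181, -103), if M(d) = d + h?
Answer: 7975/9 ≈ 886.11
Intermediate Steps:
u = -2 (u = 2 - 1*4 = 2 - 4 = -2)
h = 2 (h = -2*(-1) = 2)
M(d) = 2 + d (M(d) = d + 2 = 2 + d)
(M(-6/(-9)) + 6*(1 + 4))**2 - g(181, -103) = ((2 - 6/(-9)) + 6*(1 + 4))**2 - 1*181 = ((2 - 6*(-1/9)) + 6*5)**2 - 181 = ((2 + 2/3) + 30)**2 - 181 = (8/3 + 30)**2 - 181 = (98/3)**2 - 181 = 9604/9 - 181 = 7975/9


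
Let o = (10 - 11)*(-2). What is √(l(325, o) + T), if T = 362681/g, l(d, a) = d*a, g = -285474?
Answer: √1078948511094/40782 ≈ 25.470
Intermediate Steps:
o = 2 (o = -1*(-2) = 2)
l(d, a) = a*d
T = -362681/285474 (T = 362681/(-285474) = 362681*(-1/285474) = -362681/285474 ≈ -1.2705)
√(l(325, o) + T) = √(2*325 - 362681/285474) = √(650 - 362681/285474) = √(185195419/285474) = √1078948511094/40782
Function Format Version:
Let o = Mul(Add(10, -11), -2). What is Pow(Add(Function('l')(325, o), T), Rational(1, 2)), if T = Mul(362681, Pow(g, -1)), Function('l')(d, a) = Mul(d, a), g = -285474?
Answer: Mul(Rational(1, 40782), Pow(1078948511094, Rational(1, 2))) ≈ 25.470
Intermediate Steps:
o = 2 (o = Mul(-1, -2) = 2)
Function('l')(d, a) = Mul(a, d)
T = Rational(-362681, 285474) (T = Mul(362681, Pow(-285474, -1)) = Mul(362681, Rational(-1, 285474)) = Rational(-362681, 285474) ≈ -1.2705)
Pow(Add(Function('l')(325, o), T), Rational(1, 2)) = Pow(Add(Mul(2, 325), Rational(-362681, 285474)), Rational(1, 2)) = Pow(Add(650, Rational(-362681, 285474)), Rational(1, 2)) = Pow(Rational(185195419, 285474), Rational(1, 2)) = Mul(Rational(1, 40782), Pow(1078948511094, Rational(1, 2)))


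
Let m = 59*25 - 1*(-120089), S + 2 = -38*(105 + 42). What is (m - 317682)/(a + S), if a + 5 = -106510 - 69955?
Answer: 5161/4791 ≈ 1.0772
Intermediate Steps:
S = -5588 (S = -2 - 38*(105 + 42) = -2 - 38*147 = -2 - 5586 = -5588)
a = -176470 (a = -5 + (-106510 - 69955) = -5 - 176465 = -176470)
m = 121564 (m = 1475 + 120089 = 121564)
(m - 317682)/(a + S) = (121564 - 317682)/(-176470 - 5588) = -196118/(-182058) = -196118*(-1/182058) = 5161/4791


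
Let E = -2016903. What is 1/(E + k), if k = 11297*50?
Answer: -1/1452053 ≈ -6.8868e-7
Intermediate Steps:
k = 564850
1/(E + k) = 1/(-2016903 + 564850) = 1/(-1452053) = -1/1452053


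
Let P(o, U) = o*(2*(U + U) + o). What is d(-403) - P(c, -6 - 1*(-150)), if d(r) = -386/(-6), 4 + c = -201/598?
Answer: 2728307617/1072812 ≈ 2543.1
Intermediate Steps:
c = -2593/598 (c = -4 - 201/598 = -2593/598 ≈ -4.3361)
d(r) = 193/3 (d(r) = -386*(-⅙) = 193/3)
P(o, U) = o*(o + 4*U) (P(o, U) = o*(2*(2*U) + o) = o*(4*U + o) = o*(o + 4*U))
d(-403) - P(c, -6 - 1*(-150)) = 193/3 - (-2593)*(-2593/598 + 4*(-6 - 1*(-150)))/598 = 193/3 - (-2593)*(-2593/598 + 4*(-6 + 150))/598 = 193/3 - (-2593)*(-2593/598 + 4*144)/598 = 193/3 - (-2593)*(-2593/598 + 576)/598 = 193/3 - (-2593)*341855/(598*598) = 193/3 - 1*(-886430015/357604) = 193/3 + 886430015/357604 = 2728307617/1072812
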